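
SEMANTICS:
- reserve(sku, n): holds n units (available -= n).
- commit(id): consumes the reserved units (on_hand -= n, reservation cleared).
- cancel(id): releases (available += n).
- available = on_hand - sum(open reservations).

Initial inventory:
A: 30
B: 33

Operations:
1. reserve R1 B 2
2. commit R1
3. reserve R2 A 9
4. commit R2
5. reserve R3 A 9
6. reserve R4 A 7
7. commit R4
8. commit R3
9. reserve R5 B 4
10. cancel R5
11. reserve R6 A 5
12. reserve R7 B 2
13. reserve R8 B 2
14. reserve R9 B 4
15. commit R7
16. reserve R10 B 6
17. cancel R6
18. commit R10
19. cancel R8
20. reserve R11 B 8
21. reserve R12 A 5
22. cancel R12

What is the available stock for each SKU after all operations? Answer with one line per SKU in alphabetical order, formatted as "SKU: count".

Step 1: reserve R1 B 2 -> on_hand[A=30 B=33] avail[A=30 B=31] open={R1}
Step 2: commit R1 -> on_hand[A=30 B=31] avail[A=30 B=31] open={}
Step 3: reserve R2 A 9 -> on_hand[A=30 B=31] avail[A=21 B=31] open={R2}
Step 4: commit R2 -> on_hand[A=21 B=31] avail[A=21 B=31] open={}
Step 5: reserve R3 A 9 -> on_hand[A=21 B=31] avail[A=12 B=31] open={R3}
Step 6: reserve R4 A 7 -> on_hand[A=21 B=31] avail[A=5 B=31] open={R3,R4}
Step 7: commit R4 -> on_hand[A=14 B=31] avail[A=5 B=31] open={R3}
Step 8: commit R3 -> on_hand[A=5 B=31] avail[A=5 B=31] open={}
Step 9: reserve R5 B 4 -> on_hand[A=5 B=31] avail[A=5 B=27] open={R5}
Step 10: cancel R5 -> on_hand[A=5 B=31] avail[A=5 B=31] open={}
Step 11: reserve R6 A 5 -> on_hand[A=5 B=31] avail[A=0 B=31] open={R6}
Step 12: reserve R7 B 2 -> on_hand[A=5 B=31] avail[A=0 B=29] open={R6,R7}
Step 13: reserve R8 B 2 -> on_hand[A=5 B=31] avail[A=0 B=27] open={R6,R7,R8}
Step 14: reserve R9 B 4 -> on_hand[A=5 B=31] avail[A=0 B=23] open={R6,R7,R8,R9}
Step 15: commit R7 -> on_hand[A=5 B=29] avail[A=0 B=23] open={R6,R8,R9}
Step 16: reserve R10 B 6 -> on_hand[A=5 B=29] avail[A=0 B=17] open={R10,R6,R8,R9}
Step 17: cancel R6 -> on_hand[A=5 B=29] avail[A=5 B=17] open={R10,R8,R9}
Step 18: commit R10 -> on_hand[A=5 B=23] avail[A=5 B=17] open={R8,R9}
Step 19: cancel R8 -> on_hand[A=5 B=23] avail[A=5 B=19] open={R9}
Step 20: reserve R11 B 8 -> on_hand[A=5 B=23] avail[A=5 B=11] open={R11,R9}
Step 21: reserve R12 A 5 -> on_hand[A=5 B=23] avail[A=0 B=11] open={R11,R12,R9}
Step 22: cancel R12 -> on_hand[A=5 B=23] avail[A=5 B=11] open={R11,R9}

Answer: A: 5
B: 11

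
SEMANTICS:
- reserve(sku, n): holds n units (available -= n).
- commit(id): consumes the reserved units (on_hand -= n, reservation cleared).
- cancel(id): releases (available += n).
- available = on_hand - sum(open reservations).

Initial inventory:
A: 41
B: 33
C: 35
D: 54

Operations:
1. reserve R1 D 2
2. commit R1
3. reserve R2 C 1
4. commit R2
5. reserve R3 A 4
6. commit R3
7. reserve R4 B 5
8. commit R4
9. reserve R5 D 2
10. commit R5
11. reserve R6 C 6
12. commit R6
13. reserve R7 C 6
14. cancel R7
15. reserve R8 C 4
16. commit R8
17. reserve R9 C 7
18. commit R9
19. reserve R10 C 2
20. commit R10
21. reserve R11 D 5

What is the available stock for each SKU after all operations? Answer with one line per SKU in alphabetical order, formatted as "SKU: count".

Step 1: reserve R1 D 2 -> on_hand[A=41 B=33 C=35 D=54] avail[A=41 B=33 C=35 D=52] open={R1}
Step 2: commit R1 -> on_hand[A=41 B=33 C=35 D=52] avail[A=41 B=33 C=35 D=52] open={}
Step 3: reserve R2 C 1 -> on_hand[A=41 B=33 C=35 D=52] avail[A=41 B=33 C=34 D=52] open={R2}
Step 4: commit R2 -> on_hand[A=41 B=33 C=34 D=52] avail[A=41 B=33 C=34 D=52] open={}
Step 5: reserve R3 A 4 -> on_hand[A=41 B=33 C=34 D=52] avail[A=37 B=33 C=34 D=52] open={R3}
Step 6: commit R3 -> on_hand[A=37 B=33 C=34 D=52] avail[A=37 B=33 C=34 D=52] open={}
Step 7: reserve R4 B 5 -> on_hand[A=37 B=33 C=34 D=52] avail[A=37 B=28 C=34 D=52] open={R4}
Step 8: commit R4 -> on_hand[A=37 B=28 C=34 D=52] avail[A=37 B=28 C=34 D=52] open={}
Step 9: reserve R5 D 2 -> on_hand[A=37 B=28 C=34 D=52] avail[A=37 B=28 C=34 D=50] open={R5}
Step 10: commit R5 -> on_hand[A=37 B=28 C=34 D=50] avail[A=37 B=28 C=34 D=50] open={}
Step 11: reserve R6 C 6 -> on_hand[A=37 B=28 C=34 D=50] avail[A=37 B=28 C=28 D=50] open={R6}
Step 12: commit R6 -> on_hand[A=37 B=28 C=28 D=50] avail[A=37 B=28 C=28 D=50] open={}
Step 13: reserve R7 C 6 -> on_hand[A=37 B=28 C=28 D=50] avail[A=37 B=28 C=22 D=50] open={R7}
Step 14: cancel R7 -> on_hand[A=37 B=28 C=28 D=50] avail[A=37 B=28 C=28 D=50] open={}
Step 15: reserve R8 C 4 -> on_hand[A=37 B=28 C=28 D=50] avail[A=37 B=28 C=24 D=50] open={R8}
Step 16: commit R8 -> on_hand[A=37 B=28 C=24 D=50] avail[A=37 B=28 C=24 D=50] open={}
Step 17: reserve R9 C 7 -> on_hand[A=37 B=28 C=24 D=50] avail[A=37 B=28 C=17 D=50] open={R9}
Step 18: commit R9 -> on_hand[A=37 B=28 C=17 D=50] avail[A=37 B=28 C=17 D=50] open={}
Step 19: reserve R10 C 2 -> on_hand[A=37 B=28 C=17 D=50] avail[A=37 B=28 C=15 D=50] open={R10}
Step 20: commit R10 -> on_hand[A=37 B=28 C=15 D=50] avail[A=37 B=28 C=15 D=50] open={}
Step 21: reserve R11 D 5 -> on_hand[A=37 B=28 C=15 D=50] avail[A=37 B=28 C=15 D=45] open={R11}

Answer: A: 37
B: 28
C: 15
D: 45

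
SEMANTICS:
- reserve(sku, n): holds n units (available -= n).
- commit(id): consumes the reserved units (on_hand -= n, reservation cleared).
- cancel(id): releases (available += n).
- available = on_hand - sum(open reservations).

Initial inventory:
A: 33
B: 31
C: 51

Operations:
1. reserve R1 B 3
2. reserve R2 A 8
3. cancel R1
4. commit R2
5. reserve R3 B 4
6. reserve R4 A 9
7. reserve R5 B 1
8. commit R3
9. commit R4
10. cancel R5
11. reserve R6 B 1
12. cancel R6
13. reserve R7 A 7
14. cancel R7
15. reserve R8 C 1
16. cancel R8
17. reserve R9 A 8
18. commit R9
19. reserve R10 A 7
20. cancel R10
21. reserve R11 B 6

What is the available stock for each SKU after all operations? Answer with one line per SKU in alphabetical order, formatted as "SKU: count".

Step 1: reserve R1 B 3 -> on_hand[A=33 B=31 C=51] avail[A=33 B=28 C=51] open={R1}
Step 2: reserve R2 A 8 -> on_hand[A=33 B=31 C=51] avail[A=25 B=28 C=51] open={R1,R2}
Step 3: cancel R1 -> on_hand[A=33 B=31 C=51] avail[A=25 B=31 C=51] open={R2}
Step 4: commit R2 -> on_hand[A=25 B=31 C=51] avail[A=25 B=31 C=51] open={}
Step 5: reserve R3 B 4 -> on_hand[A=25 B=31 C=51] avail[A=25 B=27 C=51] open={R3}
Step 6: reserve R4 A 9 -> on_hand[A=25 B=31 C=51] avail[A=16 B=27 C=51] open={R3,R4}
Step 7: reserve R5 B 1 -> on_hand[A=25 B=31 C=51] avail[A=16 B=26 C=51] open={R3,R4,R5}
Step 8: commit R3 -> on_hand[A=25 B=27 C=51] avail[A=16 B=26 C=51] open={R4,R5}
Step 9: commit R4 -> on_hand[A=16 B=27 C=51] avail[A=16 B=26 C=51] open={R5}
Step 10: cancel R5 -> on_hand[A=16 B=27 C=51] avail[A=16 B=27 C=51] open={}
Step 11: reserve R6 B 1 -> on_hand[A=16 B=27 C=51] avail[A=16 B=26 C=51] open={R6}
Step 12: cancel R6 -> on_hand[A=16 B=27 C=51] avail[A=16 B=27 C=51] open={}
Step 13: reserve R7 A 7 -> on_hand[A=16 B=27 C=51] avail[A=9 B=27 C=51] open={R7}
Step 14: cancel R7 -> on_hand[A=16 B=27 C=51] avail[A=16 B=27 C=51] open={}
Step 15: reserve R8 C 1 -> on_hand[A=16 B=27 C=51] avail[A=16 B=27 C=50] open={R8}
Step 16: cancel R8 -> on_hand[A=16 B=27 C=51] avail[A=16 B=27 C=51] open={}
Step 17: reserve R9 A 8 -> on_hand[A=16 B=27 C=51] avail[A=8 B=27 C=51] open={R9}
Step 18: commit R9 -> on_hand[A=8 B=27 C=51] avail[A=8 B=27 C=51] open={}
Step 19: reserve R10 A 7 -> on_hand[A=8 B=27 C=51] avail[A=1 B=27 C=51] open={R10}
Step 20: cancel R10 -> on_hand[A=8 B=27 C=51] avail[A=8 B=27 C=51] open={}
Step 21: reserve R11 B 6 -> on_hand[A=8 B=27 C=51] avail[A=8 B=21 C=51] open={R11}

Answer: A: 8
B: 21
C: 51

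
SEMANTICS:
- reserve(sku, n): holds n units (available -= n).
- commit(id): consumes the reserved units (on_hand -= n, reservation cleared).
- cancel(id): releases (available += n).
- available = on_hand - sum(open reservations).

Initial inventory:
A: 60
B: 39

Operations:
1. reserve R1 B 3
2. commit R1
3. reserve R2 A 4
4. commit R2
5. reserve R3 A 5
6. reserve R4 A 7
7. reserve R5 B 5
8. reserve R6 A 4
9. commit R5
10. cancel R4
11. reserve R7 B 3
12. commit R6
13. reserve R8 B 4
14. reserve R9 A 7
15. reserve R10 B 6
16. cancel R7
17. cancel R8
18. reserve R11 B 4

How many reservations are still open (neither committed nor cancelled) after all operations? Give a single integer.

Step 1: reserve R1 B 3 -> on_hand[A=60 B=39] avail[A=60 B=36] open={R1}
Step 2: commit R1 -> on_hand[A=60 B=36] avail[A=60 B=36] open={}
Step 3: reserve R2 A 4 -> on_hand[A=60 B=36] avail[A=56 B=36] open={R2}
Step 4: commit R2 -> on_hand[A=56 B=36] avail[A=56 B=36] open={}
Step 5: reserve R3 A 5 -> on_hand[A=56 B=36] avail[A=51 B=36] open={R3}
Step 6: reserve R4 A 7 -> on_hand[A=56 B=36] avail[A=44 B=36] open={R3,R4}
Step 7: reserve R5 B 5 -> on_hand[A=56 B=36] avail[A=44 B=31] open={R3,R4,R5}
Step 8: reserve R6 A 4 -> on_hand[A=56 B=36] avail[A=40 B=31] open={R3,R4,R5,R6}
Step 9: commit R5 -> on_hand[A=56 B=31] avail[A=40 B=31] open={R3,R4,R6}
Step 10: cancel R4 -> on_hand[A=56 B=31] avail[A=47 B=31] open={R3,R6}
Step 11: reserve R7 B 3 -> on_hand[A=56 B=31] avail[A=47 B=28] open={R3,R6,R7}
Step 12: commit R6 -> on_hand[A=52 B=31] avail[A=47 B=28] open={R3,R7}
Step 13: reserve R8 B 4 -> on_hand[A=52 B=31] avail[A=47 B=24] open={R3,R7,R8}
Step 14: reserve R9 A 7 -> on_hand[A=52 B=31] avail[A=40 B=24] open={R3,R7,R8,R9}
Step 15: reserve R10 B 6 -> on_hand[A=52 B=31] avail[A=40 B=18] open={R10,R3,R7,R8,R9}
Step 16: cancel R7 -> on_hand[A=52 B=31] avail[A=40 B=21] open={R10,R3,R8,R9}
Step 17: cancel R8 -> on_hand[A=52 B=31] avail[A=40 B=25] open={R10,R3,R9}
Step 18: reserve R11 B 4 -> on_hand[A=52 B=31] avail[A=40 B=21] open={R10,R11,R3,R9}
Open reservations: ['R10', 'R11', 'R3', 'R9'] -> 4

Answer: 4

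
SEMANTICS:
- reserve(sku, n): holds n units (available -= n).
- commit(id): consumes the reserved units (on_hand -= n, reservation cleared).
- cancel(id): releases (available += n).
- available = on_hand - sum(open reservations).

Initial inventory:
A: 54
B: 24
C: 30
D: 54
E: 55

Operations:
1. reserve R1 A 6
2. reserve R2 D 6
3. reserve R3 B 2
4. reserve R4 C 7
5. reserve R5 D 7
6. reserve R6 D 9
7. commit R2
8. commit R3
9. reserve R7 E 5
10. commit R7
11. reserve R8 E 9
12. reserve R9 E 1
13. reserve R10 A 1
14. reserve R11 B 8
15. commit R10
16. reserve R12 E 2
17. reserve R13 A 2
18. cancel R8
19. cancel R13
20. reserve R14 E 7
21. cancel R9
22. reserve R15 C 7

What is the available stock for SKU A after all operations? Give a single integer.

Answer: 47

Derivation:
Step 1: reserve R1 A 6 -> on_hand[A=54 B=24 C=30 D=54 E=55] avail[A=48 B=24 C=30 D=54 E=55] open={R1}
Step 2: reserve R2 D 6 -> on_hand[A=54 B=24 C=30 D=54 E=55] avail[A=48 B=24 C=30 D=48 E=55] open={R1,R2}
Step 3: reserve R3 B 2 -> on_hand[A=54 B=24 C=30 D=54 E=55] avail[A=48 B=22 C=30 D=48 E=55] open={R1,R2,R3}
Step 4: reserve R4 C 7 -> on_hand[A=54 B=24 C=30 D=54 E=55] avail[A=48 B=22 C=23 D=48 E=55] open={R1,R2,R3,R4}
Step 5: reserve R5 D 7 -> on_hand[A=54 B=24 C=30 D=54 E=55] avail[A=48 B=22 C=23 D=41 E=55] open={R1,R2,R3,R4,R5}
Step 6: reserve R6 D 9 -> on_hand[A=54 B=24 C=30 D=54 E=55] avail[A=48 B=22 C=23 D=32 E=55] open={R1,R2,R3,R4,R5,R6}
Step 7: commit R2 -> on_hand[A=54 B=24 C=30 D=48 E=55] avail[A=48 B=22 C=23 D=32 E=55] open={R1,R3,R4,R5,R6}
Step 8: commit R3 -> on_hand[A=54 B=22 C=30 D=48 E=55] avail[A=48 B=22 C=23 D=32 E=55] open={R1,R4,R5,R6}
Step 9: reserve R7 E 5 -> on_hand[A=54 B=22 C=30 D=48 E=55] avail[A=48 B=22 C=23 D=32 E=50] open={R1,R4,R5,R6,R7}
Step 10: commit R7 -> on_hand[A=54 B=22 C=30 D=48 E=50] avail[A=48 B=22 C=23 D=32 E=50] open={R1,R4,R5,R6}
Step 11: reserve R8 E 9 -> on_hand[A=54 B=22 C=30 D=48 E=50] avail[A=48 B=22 C=23 D=32 E=41] open={R1,R4,R5,R6,R8}
Step 12: reserve R9 E 1 -> on_hand[A=54 B=22 C=30 D=48 E=50] avail[A=48 B=22 C=23 D=32 E=40] open={R1,R4,R5,R6,R8,R9}
Step 13: reserve R10 A 1 -> on_hand[A=54 B=22 C=30 D=48 E=50] avail[A=47 B=22 C=23 D=32 E=40] open={R1,R10,R4,R5,R6,R8,R9}
Step 14: reserve R11 B 8 -> on_hand[A=54 B=22 C=30 D=48 E=50] avail[A=47 B=14 C=23 D=32 E=40] open={R1,R10,R11,R4,R5,R6,R8,R9}
Step 15: commit R10 -> on_hand[A=53 B=22 C=30 D=48 E=50] avail[A=47 B=14 C=23 D=32 E=40] open={R1,R11,R4,R5,R6,R8,R9}
Step 16: reserve R12 E 2 -> on_hand[A=53 B=22 C=30 D=48 E=50] avail[A=47 B=14 C=23 D=32 E=38] open={R1,R11,R12,R4,R5,R6,R8,R9}
Step 17: reserve R13 A 2 -> on_hand[A=53 B=22 C=30 D=48 E=50] avail[A=45 B=14 C=23 D=32 E=38] open={R1,R11,R12,R13,R4,R5,R6,R8,R9}
Step 18: cancel R8 -> on_hand[A=53 B=22 C=30 D=48 E=50] avail[A=45 B=14 C=23 D=32 E=47] open={R1,R11,R12,R13,R4,R5,R6,R9}
Step 19: cancel R13 -> on_hand[A=53 B=22 C=30 D=48 E=50] avail[A=47 B=14 C=23 D=32 E=47] open={R1,R11,R12,R4,R5,R6,R9}
Step 20: reserve R14 E 7 -> on_hand[A=53 B=22 C=30 D=48 E=50] avail[A=47 B=14 C=23 D=32 E=40] open={R1,R11,R12,R14,R4,R5,R6,R9}
Step 21: cancel R9 -> on_hand[A=53 B=22 C=30 D=48 E=50] avail[A=47 B=14 C=23 D=32 E=41] open={R1,R11,R12,R14,R4,R5,R6}
Step 22: reserve R15 C 7 -> on_hand[A=53 B=22 C=30 D=48 E=50] avail[A=47 B=14 C=16 D=32 E=41] open={R1,R11,R12,R14,R15,R4,R5,R6}
Final available[A] = 47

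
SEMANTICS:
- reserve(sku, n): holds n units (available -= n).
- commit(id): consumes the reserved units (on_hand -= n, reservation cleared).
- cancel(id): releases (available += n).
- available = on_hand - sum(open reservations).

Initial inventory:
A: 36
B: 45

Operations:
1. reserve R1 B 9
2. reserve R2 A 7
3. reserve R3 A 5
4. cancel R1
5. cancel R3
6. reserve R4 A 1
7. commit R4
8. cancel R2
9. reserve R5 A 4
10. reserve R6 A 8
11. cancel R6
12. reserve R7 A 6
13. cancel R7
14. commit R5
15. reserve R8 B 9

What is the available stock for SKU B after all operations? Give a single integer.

Step 1: reserve R1 B 9 -> on_hand[A=36 B=45] avail[A=36 B=36] open={R1}
Step 2: reserve R2 A 7 -> on_hand[A=36 B=45] avail[A=29 B=36] open={R1,R2}
Step 3: reserve R3 A 5 -> on_hand[A=36 B=45] avail[A=24 B=36] open={R1,R2,R3}
Step 4: cancel R1 -> on_hand[A=36 B=45] avail[A=24 B=45] open={R2,R3}
Step 5: cancel R3 -> on_hand[A=36 B=45] avail[A=29 B=45] open={R2}
Step 6: reserve R4 A 1 -> on_hand[A=36 B=45] avail[A=28 B=45] open={R2,R4}
Step 7: commit R4 -> on_hand[A=35 B=45] avail[A=28 B=45] open={R2}
Step 8: cancel R2 -> on_hand[A=35 B=45] avail[A=35 B=45] open={}
Step 9: reserve R5 A 4 -> on_hand[A=35 B=45] avail[A=31 B=45] open={R5}
Step 10: reserve R6 A 8 -> on_hand[A=35 B=45] avail[A=23 B=45] open={R5,R6}
Step 11: cancel R6 -> on_hand[A=35 B=45] avail[A=31 B=45] open={R5}
Step 12: reserve R7 A 6 -> on_hand[A=35 B=45] avail[A=25 B=45] open={R5,R7}
Step 13: cancel R7 -> on_hand[A=35 B=45] avail[A=31 B=45] open={R5}
Step 14: commit R5 -> on_hand[A=31 B=45] avail[A=31 B=45] open={}
Step 15: reserve R8 B 9 -> on_hand[A=31 B=45] avail[A=31 B=36] open={R8}
Final available[B] = 36

Answer: 36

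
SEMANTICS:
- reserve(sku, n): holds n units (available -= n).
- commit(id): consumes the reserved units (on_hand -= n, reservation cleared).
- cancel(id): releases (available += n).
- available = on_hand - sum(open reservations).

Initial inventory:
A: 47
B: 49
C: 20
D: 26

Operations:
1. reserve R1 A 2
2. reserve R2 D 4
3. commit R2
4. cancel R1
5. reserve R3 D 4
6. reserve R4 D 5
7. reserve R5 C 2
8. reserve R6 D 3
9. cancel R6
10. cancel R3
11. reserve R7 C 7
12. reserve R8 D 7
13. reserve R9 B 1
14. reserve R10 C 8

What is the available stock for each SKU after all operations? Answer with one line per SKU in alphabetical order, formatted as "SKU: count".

Step 1: reserve R1 A 2 -> on_hand[A=47 B=49 C=20 D=26] avail[A=45 B=49 C=20 D=26] open={R1}
Step 2: reserve R2 D 4 -> on_hand[A=47 B=49 C=20 D=26] avail[A=45 B=49 C=20 D=22] open={R1,R2}
Step 3: commit R2 -> on_hand[A=47 B=49 C=20 D=22] avail[A=45 B=49 C=20 D=22] open={R1}
Step 4: cancel R1 -> on_hand[A=47 B=49 C=20 D=22] avail[A=47 B=49 C=20 D=22] open={}
Step 5: reserve R3 D 4 -> on_hand[A=47 B=49 C=20 D=22] avail[A=47 B=49 C=20 D=18] open={R3}
Step 6: reserve R4 D 5 -> on_hand[A=47 B=49 C=20 D=22] avail[A=47 B=49 C=20 D=13] open={R3,R4}
Step 7: reserve R5 C 2 -> on_hand[A=47 B=49 C=20 D=22] avail[A=47 B=49 C=18 D=13] open={R3,R4,R5}
Step 8: reserve R6 D 3 -> on_hand[A=47 B=49 C=20 D=22] avail[A=47 B=49 C=18 D=10] open={R3,R4,R5,R6}
Step 9: cancel R6 -> on_hand[A=47 B=49 C=20 D=22] avail[A=47 B=49 C=18 D=13] open={R3,R4,R5}
Step 10: cancel R3 -> on_hand[A=47 B=49 C=20 D=22] avail[A=47 B=49 C=18 D=17] open={R4,R5}
Step 11: reserve R7 C 7 -> on_hand[A=47 B=49 C=20 D=22] avail[A=47 B=49 C=11 D=17] open={R4,R5,R7}
Step 12: reserve R8 D 7 -> on_hand[A=47 B=49 C=20 D=22] avail[A=47 B=49 C=11 D=10] open={R4,R5,R7,R8}
Step 13: reserve R9 B 1 -> on_hand[A=47 B=49 C=20 D=22] avail[A=47 B=48 C=11 D=10] open={R4,R5,R7,R8,R9}
Step 14: reserve R10 C 8 -> on_hand[A=47 B=49 C=20 D=22] avail[A=47 B=48 C=3 D=10] open={R10,R4,R5,R7,R8,R9}

Answer: A: 47
B: 48
C: 3
D: 10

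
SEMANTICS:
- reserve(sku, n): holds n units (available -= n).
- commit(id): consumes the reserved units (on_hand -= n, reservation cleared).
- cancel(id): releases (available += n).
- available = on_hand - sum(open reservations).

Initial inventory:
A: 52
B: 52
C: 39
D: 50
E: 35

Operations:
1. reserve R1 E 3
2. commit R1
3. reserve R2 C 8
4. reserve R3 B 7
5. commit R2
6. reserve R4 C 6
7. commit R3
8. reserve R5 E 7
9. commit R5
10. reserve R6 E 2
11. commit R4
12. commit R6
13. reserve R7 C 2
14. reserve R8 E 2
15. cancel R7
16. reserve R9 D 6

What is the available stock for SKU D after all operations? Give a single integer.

Step 1: reserve R1 E 3 -> on_hand[A=52 B=52 C=39 D=50 E=35] avail[A=52 B=52 C=39 D=50 E=32] open={R1}
Step 2: commit R1 -> on_hand[A=52 B=52 C=39 D=50 E=32] avail[A=52 B=52 C=39 D=50 E=32] open={}
Step 3: reserve R2 C 8 -> on_hand[A=52 B=52 C=39 D=50 E=32] avail[A=52 B=52 C=31 D=50 E=32] open={R2}
Step 4: reserve R3 B 7 -> on_hand[A=52 B=52 C=39 D=50 E=32] avail[A=52 B=45 C=31 D=50 E=32] open={R2,R3}
Step 5: commit R2 -> on_hand[A=52 B=52 C=31 D=50 E=32] avail[A=52 B=45 C=31 D=50 E=32] open={R3}
Step 6: reserve R4 C 6 -> on_hand[A=52 B=52 C=31 D=50 E=32] avail[A=52 B=45 C=25 D=50 E=32] open={R3,R4}
Step 7: commit R3 -> on_hand[A=52 B=45 C=31 D=50 E=32] avail[A=52 B=45 C=25 D=50 E=32] open={R4}
Step 8: reserve R5 E 7 -> on_hand[A=52 B=45 C=31 D=50 E=32] avail[A=52 B=45 C=25 D=50 E=25] open={R4,R5}
Step 9: commit R5 -> on_hand[A=52 B=45 C=31 D=50 E=25] avail[A=52 B=45 C=25 D=50 E=25] open={R4}
Step 10: reserve R6 E 2 -> on_hand[A=52 B=45 C=31 D=50 E=25] avail[A=52 B=45 C=25 D=50 E=23] open={R4,R6}
Step 11: commit R4 -> on_hand[A=52 B=45 C=25 D=50 E=25] avail[A=52 B=45 C=25 D=50 E=23] open={R6}
Step 12: commit R6 -> on_hand[A=52 B=45 C=25 D=50 E=23] avail[A=52 B=45 C=25 D=50 E=23] open={}
Step 13: reserve R7 C 2 -> on_hand[A=52 B=45 C=25 D=50 E=23] avail[A=52 B=45 C=23 D=50 E=23] open={R7}
Step 14: reserve R8 E 2 -> on_hand[A=52 B=45 C=25 D=50 E=23] avail[A=52 B=45 C=23 D=50 E=21] open={R7,R8}
Step 15: cancel R7 -> on_hand[A=52 B=45 C=25 D=50 E=23] avail[A=52 B=45 C=25 D=50 E=21] open={R8}
Step 16: reserve R9 D 6 -> on_hand[A=52 B=45 C=25 D=50 E=23] avail[A=52 B=45 C=25 D=44 E=21] open={R8,R9}
Final available[D] = 44

Answer: 44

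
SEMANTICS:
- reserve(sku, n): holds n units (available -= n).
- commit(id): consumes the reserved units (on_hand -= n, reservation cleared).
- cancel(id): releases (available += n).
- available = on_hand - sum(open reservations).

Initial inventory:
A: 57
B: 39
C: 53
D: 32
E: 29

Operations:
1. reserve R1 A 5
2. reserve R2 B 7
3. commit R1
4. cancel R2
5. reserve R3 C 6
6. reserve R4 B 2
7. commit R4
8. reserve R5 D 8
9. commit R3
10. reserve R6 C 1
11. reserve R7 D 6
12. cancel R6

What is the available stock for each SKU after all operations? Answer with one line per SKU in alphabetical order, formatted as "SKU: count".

Step 1: reserve R1 A 5 -> on_hand[A=57 B=39 C=53 D=32 E=29] avail[A=52 B=39 C=53 D=32 E=29] open={R1}
Step 2: reserve R2 B 7 -> on_hand[A=57 B=39 C=53 D=32 E=29] avail[A=52 B=32 C=53 D=32 E=29] open={R1,R2}
Step 3: commit R1 -> on_hand[A=52 B=39 C=53 D=32 E=29] avail[A=52 B=32 C=53 D=32 E=29] open={R2}
Step 4: cancel R2 -> on_hand[A=52 B=39 C=53 D=32 E=29] avail[A=52 B=39 C=53 D=32 E=29] open={}
Step 5: reserve R3 C 6 -> on_hand[A=52 B=39 C=53 D=32 E=29] avail[A=52 B=39 C=47 D=32 E=29] open={R3}
Step 6: reserve R4 B 2 -> on_hand[A=52 B=39 C=53 D=32 E=29] avail[A=52 B=37 C=47 D=32 E=29] open={R3,R4}
Step 7: commit R4 -> on_hand[A=52 B=37 C=53 D=32 E=29] avail[A=52 B=37 C=47 D=32 E=29] open={R3}
Step 8: reserve R5 D 8 -> on_hand[A=52 B=37 C=53 D=32 E=29] avail[A=52 B=37 C=47 D=24 E=29] open={R3,R5}
Step 9: commit R3 -> on_hand[A=52 B=37 C=47 D=32 E=29] avail[A=52 B=37 C=47 D=24 E=29] open={R5}
Step 10: reserve R6 C 1 -> on_hand[A=52 B=37 C=47 D=32 E=29] avail[A=52 B=37 C=46 D=24 E=29] open={R5,R6}
Step 11: reserve R7 D 6 -> on_hand[A=52 B=37 C=47 D=32 E=29] avail[A=52 B=37 C=46 D=18 E=29] open={R5,R6,R7}
Step 12: cancel R6 -> on_hand[A=52 B=37 C=47 D=32 E=29] avail[A=52 B=37 C=47 D=18 E=29] open={R5,R7}

Answer: A: 52
B: 37
C: 47
D: 18
E: 29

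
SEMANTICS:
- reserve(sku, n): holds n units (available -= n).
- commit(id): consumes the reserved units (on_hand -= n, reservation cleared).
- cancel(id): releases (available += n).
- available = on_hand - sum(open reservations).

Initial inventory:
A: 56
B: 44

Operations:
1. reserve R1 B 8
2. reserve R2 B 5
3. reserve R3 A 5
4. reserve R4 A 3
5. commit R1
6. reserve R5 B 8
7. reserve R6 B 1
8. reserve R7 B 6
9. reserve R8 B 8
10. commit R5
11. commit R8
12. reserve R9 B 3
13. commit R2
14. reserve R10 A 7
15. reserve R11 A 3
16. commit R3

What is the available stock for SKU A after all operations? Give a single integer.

Answer: 38

Derivation:
Step 1: reserve R1 B 8 -> on_hand[A=56 B=44] avail[A=56 B=36] open={R1}
Step 2: reserve R2 B 5 -> on_hand[A=56 B=44] avail[A=56 B=31] open={R1,R2}
Step 3: reserve R3 A 5 -> on_hand[A=56 B=44] avail[A=51 B=31] open={R1,R2,R3}
Step 4: reserve R4 A 3 -> on_hand[A=56 B=44] avail[A=48 B=31] open={R1,R2,R3,R4}
Step 5: commit R1 -> on_hand[A=56 B=36] avail[A=48 B=31] open={R2,R3,R4}
Step 6: reserve R5 B 8 -> on_hand[A=56 B=36] avail[A=48 B=23] open={R2,R3,R4,R5}
Step 7: reserve R6 B 1 -> on_hand[A=56 B=36] avail[A=48 B=22] open={R2,R3,R4,R5,R6}
Step 8: reserve R7 B 6 -> on_hand[A=56 B=36] avail[A=48 B=16] open={R2,R3,R4,R5,R6,R7}
Step 9: reserve R8 B 8 -> on_hand[A=56 B=36] avail[A=48 B=8] open={R2,R3,R4,R5,R6,R7,R8}
Step 10: commit R5 -> on_hand[A=56 B=28] avail[A=48 B=8] open={R2,R3,R4,R6,R7,R8}
Step 11: commit R8 -> on_hand[A=56 B=20] avail[A=48 B=8] open={R2,R3,R4,R6,R7}
Step 12: reserve R9 B 3 -> on_hand[A=56 B=20] avail[A=48 B=5] open={R2,R3,R4,R6,R7,R9}
Step 13: commit R2 -> on_hand[A=56 B=15] avail[A=48 B=5] open={R3,R4,R6,R7,R9}
Step 14: reserve R10 A 7 -> on_hand[A=56 B=15] avail[A=41 B=5] open={R10,R3,R4,R6,R7,R9}
Step 15: reserve R11 A 3 -> on_hand[A=56 B=15] avail[A=38 B=5] open={R10,R11,R3,R4,R6,R7,R9}
Step 16: commit R3 -> on_hand[A=51 B=15] avail[A=38 B=5] open={R10,R11,R4,R6,R7,R9}
Final available[A] = 38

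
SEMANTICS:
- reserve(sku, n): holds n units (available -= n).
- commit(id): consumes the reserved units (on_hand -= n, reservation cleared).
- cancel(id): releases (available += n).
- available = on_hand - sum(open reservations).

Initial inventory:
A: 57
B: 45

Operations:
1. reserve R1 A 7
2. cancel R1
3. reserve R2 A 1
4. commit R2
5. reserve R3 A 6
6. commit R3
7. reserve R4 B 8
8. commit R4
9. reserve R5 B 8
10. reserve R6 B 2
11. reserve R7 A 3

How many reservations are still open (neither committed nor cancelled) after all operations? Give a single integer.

Step 1: reserve R1 A 7 -> on_hand[A=57 B=45] avail[A=50 B=45] open={R1}
Step 2: cancel R1 -> on_hand[A=57 B=45] avail[A=57 B=45] open={}
Step 3: reserve R2 A 1 -> on_hand[A=57 B=45] avail[A=56 B=45] open={R2}
Step 4: commit R2 -> on_hand[A=56 B=45] avail[A=56 B=45] open={}
Step 5: reserve R3 A 6 -> on_hand[A=56 B=45] avail[A=50 B=45] open={R3}
Step 6: commit R3 -> on_hand[A=50 B=45] avail[A=50 B=45] open={}
Step 7: reserve R4 B 8 -> on_hand[A=50 B=45] avail[A=50 B=37] open={R4}
Step 8: commit R4 -> on_hand[A=50 B=37] avail[A=50 B=37] open={}
Step 9: reserve R5 B 8 -> on_hand[A=50 B=37] avail[A=50 B=29] open={R5}
Step 10: reserve R6 B 2 -> on_hand[A=50 B=37] avail[A=50 B=27] open={R5,R6}
Step 11: reserve R7 A 3 -> on_hand[A=50 B=37] avail[A=47 B=27] open={R5,R6,R7}
Open reservations: ['R5', 'R6', 'R7'] -> 3

Answer: 3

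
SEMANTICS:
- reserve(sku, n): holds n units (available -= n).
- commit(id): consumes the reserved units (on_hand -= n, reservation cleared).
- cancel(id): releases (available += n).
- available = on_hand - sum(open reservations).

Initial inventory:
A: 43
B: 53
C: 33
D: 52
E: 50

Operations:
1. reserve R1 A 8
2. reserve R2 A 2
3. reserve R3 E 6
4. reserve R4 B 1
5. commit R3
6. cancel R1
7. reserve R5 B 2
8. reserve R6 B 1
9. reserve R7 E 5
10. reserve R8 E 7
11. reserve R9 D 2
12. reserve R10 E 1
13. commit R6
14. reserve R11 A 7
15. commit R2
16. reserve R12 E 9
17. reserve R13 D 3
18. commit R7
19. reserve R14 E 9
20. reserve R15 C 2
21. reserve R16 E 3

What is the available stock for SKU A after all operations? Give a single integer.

Answer: 34

Derivation:
Step 1: reserve R1 A 8 -> on_hand[A=43 B=53 C=33 D=52 E=50] avail[A=35 B=53 C=33 D=52 E=50] open={R1}
Step 2: reserve R2 A 2 -> on_hand[A=43 B=53 C=33 D=52 E=50] avail[A=33 B=53 C=33 D=52 E=50] open={R1,R2}
Step 3: reserve R3 E 6 -> on_hand[A=43 B=53 C=33 D=52 E=50] avail[A=33 B=53 C=33 D=52 E=44] open={R1,R2,R3}
Step 4: reserve R4 B 1 -> on_hand[A=43 B=53 C=33 D=52 E=50] avail[A=33 B=52 C=33 D=52 E=44] open={R1,R2,R3,R4}
Step 5: commit R3 -> on_hand[A=43 B=53 C=33 D=52 E=44] avail[A=33 B=52 C=33 D=52 E=44] open={R1,R2,R4}
Step 6: cancel R1 -> on_hand[A=43 B=53 C=33 D=52 E=44] avail[A=41 B=52 C=33 D=52 E=44] open={R2,R4}
Step 7: reserve R5 B 2 -> on_hand[A=43 B=53 C=33 D=52 E=44] avail[A=41 B=50 C=33 D=52 E=44] open={R2,R4,R5}
Step 8: reserve R6 B 1 -> on_hand[A=43 B=53 C=33 D=52 E=44] avail[A=41 B=49 C=33 D=52 E=44] open={R2,R4,R5,R6}
Step 9: reserve R7 E 5 -> on_hand[A=43 B=53 C=33 D=52 E=44] avail[A=41 B=49 C=33 D=52 E=39] open={R2,R4,R5,R6,R7}
Step 10: reserve R8 E 7 -> on_hand[A=43 B=53 C=33 D=52 E=44] avail[A=41 B=49 C=33 D=52 E=32] open={R2,R4,R5,R6,R7,R8}
Step 11: reserve R9 D 2 -> on_hand[A=43 B=53 C=33 D=52 E=44] avail[A=41 B=49 C=33 D=50 E=32] open={R2,R4,R5,R6,R7,R8,R9}
Step 12: reserve R10 E 1 -> on_hand[A=43 B=53 C=33 D=52 E=44] avail[A=41 B=49 C=33 D=50 E=31] open={R10,R2,R4,R5,R6,R7,R8,R9}
Step 13: commit R6 -> on_hand[A=43 B=52 C=33 D=52 E=44] avail[A=41 B=49 C=33 D=50 E=31] open={R10,R2,R4,R5,R7,R8,R9}
Step 14: reserve R11 A 7 -> on_hand[A=43 B=52 C=33 D=52 E=44] avail[A=34 B=49 C=33 D=50 E=31] open={R10,R11,R2,R4,R5,R7,R8,R9}
Step 15: commit R2 -> on_hand[A=41 B=52 C=33 D=52 E=44] avail[A=34 B=49 C=33 D=50 E=31] open={R10,R11,R4,R5,R7,R8,R9}
Step 16: reserve R12 E 9 -> on_hand[A=41 B=52 C=33 D=52 E=44] avail[A=34 B=49 C=33 D=50 E=22] open={R10,R11,R12,R4,R5,R7,R8,R9}
Step 17: reserve R13 D 3 -> on_hand[A=41 B=52 C=33 D=52 E=44] avail[A=34 B=49 C=33 D=47 E=22] open={R10,R11,R12,R13,R4,R5,R7,R8,R9}
Step 18: commit R7 -> on_hand[A=41 B=52 C=33 D=52 E=39] avail[A=34 B=49 C=33 D=47 E=22] open={R10,R11,R12,R13,R4,R5,R8,R9}
Step 19: reserve R14 E 9 -> on_hand[A=41 B=52 C=33 D=52 E=39] avail[A=34 B=49 C=33 D=47 E=13] open={R10,R11,R12,R13,R14,R4,R5,R8,R9}
Step 20: reserve R15 C 2 -> on_hand[A=41 B=52 C=33 D=52 E=39] avail[A=34 B=49 C=31 D=47 E=13] open={R10,R11,R12,R13,R14,R15,R4,R5,R8,R9}
Step 21: reserve R16 E 3 -> on_hand[A=41 B=52 C=33 D=52 E=39] avail[A=34 B=49 C=31 D=47 E=10] open={R10,R11,R12,R13,R14,R15,R16,R4,R5,R8,R9}
Final available[A] = 34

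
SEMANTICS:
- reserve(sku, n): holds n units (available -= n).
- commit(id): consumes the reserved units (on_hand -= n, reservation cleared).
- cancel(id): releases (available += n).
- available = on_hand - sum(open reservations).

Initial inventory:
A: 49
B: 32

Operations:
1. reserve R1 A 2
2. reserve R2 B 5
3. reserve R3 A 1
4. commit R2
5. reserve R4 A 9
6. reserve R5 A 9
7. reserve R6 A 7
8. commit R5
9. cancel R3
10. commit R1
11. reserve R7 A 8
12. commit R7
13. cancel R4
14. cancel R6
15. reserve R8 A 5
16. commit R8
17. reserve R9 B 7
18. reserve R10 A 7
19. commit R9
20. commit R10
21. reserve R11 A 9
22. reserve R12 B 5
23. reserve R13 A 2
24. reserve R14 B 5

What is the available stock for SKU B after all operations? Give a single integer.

Answer: 10

Derivation:
Step 1: reserve R1 A 2 -> on_hand[A=49 B=32] avail[A=47 B=32] open={R1}
Step 2: reserve R2 B 5 -> on_hand[A=49 B=32] avail[A=47 B=27] open={R1,R2}
Step 3: reserve R3 A 1 -> on_hand[A=49 B=32] avail[A=46 B=27] open={R1,R2,R3}
Step 4: commit R2 -> on_hand[A=49 B=27] avail[A=46 B=27] open={R1,R3}
Step 5: reserve R4 A 9 -> on_hand[A=49 B=27] avail[A=37 B=27] open={R1,R3,R4}
Step 6: reserve R5 A 9 -> on_hand[A=49 B=27] avail[A=28 B=27] open={R1,R3,R4,R5}
Step 7: reserve R6 A 7 -> on_hand[A=49 B=27] avail[A=21 B=27] open={R1,R3,R4,R5,R6}
Step 8: commit R5 -> on_hand[A=40 B=27] avail[A=21 B=27] open={R1,R3,R4,R6}
Step 9: cancel R3 -> on_hand[A=40 B=27] avail[A=22 B=27] open={R1,R4,R6}
Step 10: commit R1 -> on_hand[A=38 B=27] avail[A=22 B=27] open={R4,R6}
Step 11: reserve R7 A 8 -> on_hand[A=38 B=27] avail[A=14 B=27] open={R4,R6,R7}
Step 12: commit R7 -> on_hand[A=30 B=27] avail[A=14 B=27] open={R4,R6}
Step 13: cancel R4 -> on_hand[A=30 B=27] avail[A=23 B=27] open={R6}
Step 14: cancel R6 -> on_hand[A=30 B=27] avail[A=30 B=27] open={}
Step 15: reserve R8 A 5 -> on_hand[A=30 B=27] avail[A=25 B=27] open={R8}
Step 16: commit R8 -> on_hand[A=25 B=27] avail[A=25 B=27] open={}
Step 17: reserve R9 B 7 -> on_hand[A=25 B=27] avail[A=25 B=20] open={R9}
Step 18: reserve R10 A 7 -> on_hand[A=25 B=27] avail[A=18 B=20] open={R10,R9}
Step 19: commit R9 -> on_hand[A=25 B=20] avail[A=18 B=20] open={R10}
Step 20: commit R10 -> on_hand[A=18 B=20] avail[A=18 B=20] open={}
Step 21: reserve R11 A 9 -> on_hand[A=18 B=20] avail[A=9 B=20] open={R11}
Step 22: reserve R12 B 5 -> on_hand[A=18 B=20] avail[A=9 B=15] open={R11,R12}
Step 23: reserve R13 A 2 -> on_hand[A=18 B=20] avail[A=7 B=15] open={R11,R12,R13}
Step 24: reserve R14 B 5 -> on_hand[A=18 B=20] avail[A=7 B=10] open={R11,R12,R13,R14}
Final available[B] = 10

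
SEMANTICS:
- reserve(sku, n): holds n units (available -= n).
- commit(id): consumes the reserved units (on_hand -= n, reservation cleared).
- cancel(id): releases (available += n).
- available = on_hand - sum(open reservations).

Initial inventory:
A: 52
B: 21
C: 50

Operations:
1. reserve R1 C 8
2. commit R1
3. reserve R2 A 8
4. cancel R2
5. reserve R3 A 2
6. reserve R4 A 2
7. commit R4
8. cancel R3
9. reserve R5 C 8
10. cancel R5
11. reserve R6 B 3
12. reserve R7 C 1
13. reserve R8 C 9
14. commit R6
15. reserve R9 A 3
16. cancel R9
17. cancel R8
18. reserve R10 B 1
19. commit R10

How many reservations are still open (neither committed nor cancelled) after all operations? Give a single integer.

Step 1: reserve R1 C 8 -> on_hand[A=52 B=21 C=50] avail[A=52 B=21 C=42] open={R1}
Step 2: commit R1 -> on_hand[A=52 B=21 C=42] avail[A=52 B=21 C=42] open={}
Step 3: reserve R2 A 8 -> on_hand[A=52 B=21 C=42] avail[A=44 B=21 C=42] open={R2}
Step 4: cancel R2 -> on_hand[A=52 B=21 C=42] avail[A=52 B=21 C=42] open={}
Step 5: reserve R3 A 2 -> on_hand[A=52 B=21 C=42] avail[A=50 B=21 C=42] open={R3}
Step 6: reserve R4 A 2 -> on_hand[A=52 B=21 C=42] avail[A=48 B=21 C=42] open={R3,R4}
Step 7: commit R4 -> on_hand[A=50 B=21 C=42] avail[A=48 B=21 C=42] open={R3}
Step 8: cancel R3 -> on_hand[A=50 B=21 C=42] avail[A=50 B=21 C=42] open={}
Step 9: reserve R5 C 8 -> on_hand[A=50 B=21 C=42] avail[A=50 B=21 C=34] open={R5}
Step 10: cancel R5 -> on_hand[A=50 B=21 C=42] avail[A=50 B=21 C=42] open={}
Step 11: reserve R6 B 3 -> on_hand[A=50 B=21 C=42] avail[A=50 B=18 C=42] open={R6}
Step 12: reserve R7 C 1 -> on_hand[A=50 B=21 C=42] avail[A=50 B=18 C=41] open={R6,R7}
Step 13: reserve R8 C 9 -> on_hand[A=50 B=21 C=42] avail[A=50 B=18 C=32] open={R6,R7,R8}
Step 14: commit R6 -> on_hand[A=50 B=18 C=42] avail[A=50 B=18 C=32] open={R7,R8}
Step 15: reserve R9 A 3 -> on_hand[A=50 B=18 C=42] avail[A=47 B=18 C=32] open={R7,R8,R9}
Step 16: cancel R9 -> on_hand[A=50 B=18 C=42] avail[A=50 B=18 C=32] open={R7,R8}
Step 17: cancel R8 -> on_hand[A=50 B=18 C=42] avail[A=50 B=18 C=41] open={R7}
Step 18: reserve R10 B 1 -> on_hand[A=50 B=18 C=42] avail[A=50 B=17 C=41] open={R10,R7}
Step 19: commit R10 -> on_hand[A=50 B=17 C=42] avail[A=50 B=17 C=41] open={R7}
Open reservations: ['R7'] -> 1

Answer: 1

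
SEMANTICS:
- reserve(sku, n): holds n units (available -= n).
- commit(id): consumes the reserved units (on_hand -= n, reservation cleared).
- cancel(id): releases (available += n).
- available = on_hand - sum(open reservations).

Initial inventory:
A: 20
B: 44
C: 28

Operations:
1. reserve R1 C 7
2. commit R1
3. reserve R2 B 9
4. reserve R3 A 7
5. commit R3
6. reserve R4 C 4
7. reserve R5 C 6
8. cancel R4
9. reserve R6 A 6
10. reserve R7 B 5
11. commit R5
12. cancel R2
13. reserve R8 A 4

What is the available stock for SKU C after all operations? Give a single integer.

Step 1: reserve R1 C 7 -> on_hand[A=20 B=44 C=28] avail[A=20 B=44 C=21] open={R1}
Step 2: commit R1 -> on_hand[A=20 B=44 C=21] avail[A=20 B=44 C=21] open={}
Step 3: reserve R2 B 9 -> on_hand[A=20 B=44 C=21] avail[A=20 B=35 C=21] open={R2}
Step 4: reserve R3 A 7 -> on_hand[A=20 B=44 C=21] avail[A=13 B=35 C=21] open={R2,R3}
Step 5: commit R3 -> on_hand[A=13 B=44 C=21] avail[A=13 B=35 C=21] open={R2}
Step 6: reserve R4 C 4 -> on_hand[A=13 B=44 C=21] avail[A=13 B=35 C=17] open={R2,R4}
Step 7: reserve R5 C 6 -> on_hand[A=13 B=44 C=21] avail[A=13 B=35 C=11] open={R2,R4,R5}
Step 8: cancel R4 -> on_hand[A=13 B=44 C=21] avail[A=13 B=35 C=15] open={R2,R5}
Step 9: reserve R6 A 6 -> on_hand[A=13 B=44 C=21] avail[A=7 B=35 C=15] open={R2,R5,R6}
Step 10: reserve R7 B 5 -> on_hand[A=13 B=44 C=21] avail[A=7 B=30 C=15] open={R2,R5,R6,R7}
Step 11: commit R5 -> on_hand[A=13 B=44 C=15] avail[A=7 B=30 C=15] open={R2,R6,R7}
Step 12: cancel R2 -> on_hand[A=13 B=44 C=15] avail[A=7 B=39 C=15] open={R6,R7}
Step 13: reserve R8 A 4 -> on_hand[A=13 B=44 C=15] avail[A=3 B=39 C=15] open={R6,R7,R8}
Final available[C] = 15

Answer: 15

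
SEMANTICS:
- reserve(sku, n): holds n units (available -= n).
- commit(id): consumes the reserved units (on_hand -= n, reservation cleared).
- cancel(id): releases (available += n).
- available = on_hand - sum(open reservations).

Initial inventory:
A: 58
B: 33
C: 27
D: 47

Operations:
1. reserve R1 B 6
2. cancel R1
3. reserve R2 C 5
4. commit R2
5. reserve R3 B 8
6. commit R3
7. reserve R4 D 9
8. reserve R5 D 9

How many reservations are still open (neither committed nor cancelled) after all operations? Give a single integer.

Answer: 2

Derivation:
Step 1: reserve R1 B 6 -> on_hand[A=58 B=33 C=27 D=47] avail[A=58 B=27 C=27 D=47] open={R1}
Step 2: cancel R1 -> on_hand[A=58 B=33 C=27 D=47] avail[A=58 B=33 C=27 D=47] open={}
Step 3: reserve R2 C 5 -> on_hand[A=58 B=33 C=27 D=47] avail[A=58 B=33 C=22 D=47] open={R2}
Step 4: commit R2 -> on_hand[A=58 B=33 C=22 D=47] avail[A=58 B=33 C=22 D=47] open={}
Step 5: reserve R3 B 8 -> on_hand[A=58 B=33 C=22 D=47] avail[A=58 B=25 C=22 D=47] open={R3}
Step 6: commit R3 -> on_hand[A=58 B=25 C=22 D=47] avail[A=58 B=25 C=22 D=47] open={}
Step 7: reserve R4 D 9 -> on_hand[A=58 B=25 C=22 D=47] avail[A=58 B=25 C=22 D=38] open={R4}
Step 8: reserve R5 D 9 -> on_hand[A=58 B=25 C=22 D=47] avail[A=58 B=25 C=22 D=29] open={R4,R5}
Open reservations: ['R4', 'R5'] -> 2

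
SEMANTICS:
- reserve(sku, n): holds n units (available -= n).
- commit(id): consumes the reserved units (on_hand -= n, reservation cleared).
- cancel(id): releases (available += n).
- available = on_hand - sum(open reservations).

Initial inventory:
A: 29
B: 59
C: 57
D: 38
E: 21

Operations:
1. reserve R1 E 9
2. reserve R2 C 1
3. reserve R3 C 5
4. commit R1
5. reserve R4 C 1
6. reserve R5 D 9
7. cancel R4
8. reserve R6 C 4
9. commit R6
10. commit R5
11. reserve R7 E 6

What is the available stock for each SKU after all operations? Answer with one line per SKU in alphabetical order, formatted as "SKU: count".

Step 1: reserve R1 E 9 -> on_hand[A=29 B=59 C=57 D=38 E=21] avail[A=29 B=59 C=57 D=38 E=12] open={R1}
Step 2: reserve R2 C 1 -> on_hand[A=29 B=59 C=57 D=38 E=21] avail[A=29 B=59 C=56 D=38 E=12] open={R1,R2}
Step 3: reserve R3 C 5 -> on_hand[A=29 B=59 C=57 D=38 E=21] avail[A=29 B=59 C=51 D=38 E=12] open={R1,R2,R3}
Step 4: commit R1 -> on_hand[A=29 B=59 C=57 D=38 E=12] avail[A=29 B=59 C=51 D=38 E=12] open={R2,R3}
Step 5: reserve R4 C 1 -> on_hand[A=29 B=59 C=57 D=38 E=12] avail[A=29 B=59 C=50 D=38 E=12] open={R2,R3,R4}
Step 6: reserve R5 D 9 -> on_hand[A=29 B=59 C=57 D=38 E=12] avail[A=29 B=59 C=50 D=29 E=12] open={R2,R3,R4,R5}
Step 7: cancel R4 -> on_hand[A=29 B=59 C=57 D=38 E=12] avail[A=29 B=59 C=51 D=29 E=12] open={R2,R3,R5}
Step 8: reserve R6 C 4 -> on_hand[A=29 B=59 C=57 D=38 E=12] avail[A=29 B=59 C=47 D=29 E=12] open={R2,R3,R5,R6}
Step 9: commit R6 -> on_hand[A=29 B=59 C=53 D=38 E=12] avail[A=29 B=59 C=47 D=29 E=12] open={R2,R3,R5}
Step 10: commit R5 -> on_hand[A=29 B=59 C=53 D=29 E=12] avail[A=29 B=59 C=47 D=29 E=12] open={R2,R3}
Step 11: reserve R7 E 6 -> on_hand[A=29 B=59 C=53 D=29 E=12] avail[A=29 B=59 C=47 D=29 E=6] open={R2,R3,R7}

Answer: A: 29
B: 59
C: 47
D: 29
E: 6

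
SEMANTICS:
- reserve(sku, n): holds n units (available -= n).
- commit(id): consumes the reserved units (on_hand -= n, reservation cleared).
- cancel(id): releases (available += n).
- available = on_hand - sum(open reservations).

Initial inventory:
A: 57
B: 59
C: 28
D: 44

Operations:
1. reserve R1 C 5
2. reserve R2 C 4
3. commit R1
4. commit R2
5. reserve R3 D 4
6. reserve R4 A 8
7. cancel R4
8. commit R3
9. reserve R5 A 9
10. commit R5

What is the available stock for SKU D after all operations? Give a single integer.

Answer: 40

Derivation:
Step 1: reserve R1 C 5 -> on_hand[A=57 B=59 C=28 D=44] avail[A=57 B=59 C=23 D=44] open={R1}
Step 2: reserve R2 C 4 -> on_hand[A=57 B=59 C=28 D=44] avail[A=57 B=59 C=19 D=44] open={R1,R2}
Step 3: commit R1 -> on_hand[A=57 B=59 C=23 D=44] avail[A=57 B=59 C=19 D=44] open={R2}
Step 4: commit R2 -> on_hand[A=57 B=59 C=19 D=44] avail[A=57 B=59 C=19 D=44] open={}
Step 5: reserve R3 D 4 -> on_hand[A=57 B=59 C=19 D=44] avail[A=57 B=59 C=19 D=40] open={R3}
Step 6: reserve R4 A 8 -> on_hand[A=57 B=59 C=19 D=44] avail[A=49 B=59 C=19 D=40] open={R3,R4}
Step 7: cancel R4 -> on_hand[A=57 B=59 C=19 D=44] avail[A=57 B=59 C=19 D=40] open={R3}
Step 8: commit R3 -> on_hand[A=57 B=59 C=19 D=40] avail[A=57 B=59 C=19 D=40] open={}
Step 9: reserve R5 A 9 -> on_hand[A=57 B=59 C=19 D=40] avail[A=48 B=59 C=19 D=40] open={R5}
Step 10: commit R5 -> on_hand[A=48 B=59 C=19 D=40] avail[A=48 B=59 C=19 D=40] open={}
Final available[D] = 40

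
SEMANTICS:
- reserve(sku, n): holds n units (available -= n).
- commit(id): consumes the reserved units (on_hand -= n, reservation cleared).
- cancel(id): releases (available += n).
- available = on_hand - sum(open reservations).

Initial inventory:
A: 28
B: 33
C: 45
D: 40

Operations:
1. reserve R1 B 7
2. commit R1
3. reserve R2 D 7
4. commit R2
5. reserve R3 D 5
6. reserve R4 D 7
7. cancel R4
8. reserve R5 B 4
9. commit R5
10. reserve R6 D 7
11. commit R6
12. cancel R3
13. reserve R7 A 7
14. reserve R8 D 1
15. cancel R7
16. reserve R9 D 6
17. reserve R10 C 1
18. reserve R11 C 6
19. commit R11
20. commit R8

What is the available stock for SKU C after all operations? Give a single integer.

Step 1: reserve R1 B 7 -> on_hand[A=28 B=33 C=45 D=40] avail[A=28 B=26 C=45 D=40] open={R1}
Step 2: commit R1 -> on_hand[A=28 B=26 C=45 D=40] avail[A=28 B=26 C=45 D=40] open={}
Step 3: reserve R2 D 7 -> on_hand[A=28 B=26 C=45 D=40] avail[A=28 B=26 C=45 D=33] open={R2}
Step 4: commit R2 -> on_hand[A=28 B=26 C=45 D=33] avail[A=28 B=26 C=45 D=33] open={}
Step 5: reserve R3 D 5 -> on_hand[A=28 B=26 C=45 D=33] avail[A=28 B=26 C=45 D=28] open={R3}
Step 6: reserve R4 D 7 -> on_hand[A=28 B=26 C=45 D=33] avail[A=28 B=26 C=45 D=21] open={R3,R4}
Step 7: cancel R4 -> on_hand[A=28 B=26 C=45 D=33] avail[A=28 B=26 C=45 D=28] open={R3}
Step 8: reserve R5 B 4 -> on_hand[A=28 B=26 C=45 D=33] avail[A=28 B=22 C=45 D=28] open={R3,R5}
Step 9: commit R5 -> on_hand[A=28 B=22 C=45 D=33] avail[A=28 B=22 C=45 D=28] open={R3}
Step 10: reserve R6 D 7 -> on_hand[A=28 B=22 C=45 D=33] avail[A=28 B=22 C=45 D=21] open={R3,R6}
Step 11: commit R6 -> on_hand[A=28 B=22 C=45 D=26] avail[A=28 B=22 C=45 D=21] open={R3}
Step 12: cancel R3 -> on_hand[A=28 B=22 C=45 D=26] avail[A=28 B=22 C=45 D=26] open={}
Step 13: reserve R7 A 7 -> on_hand[A=28 B=22 C=45 D=26] avail[A=21 B=22 C=45 D=26] open={R7}
Step 14: reserve R8 D 1 -> on_hand[A=28 B=22 C=45 D=26] avail[A=21 B=22 C=45 D=25] open={R7,R8}
Step 15: cancel R7 -> on_hand[A=28 B=22 C=45 D=26] avail[A=28 B=22 C=45 D=25] open={R8}
Step 16: reserve R9 D 6 -> on_hand[A=28 B=22 C=45 D=26] avail[A=28 B=22 C=45 D=19] open={R8,R9}
Step 17: reserve R10 C 1 -> on_hand[A=28 B=22 C=45 D=26] avail[A=28 B=22 C=44 D=19] open={R10,R8,R9}
Step 18: reserve R11 C 6 -> on_hand[A=28 B=22 C=45 D=26] avail[A=28 B=22 C=38 D=19] open={R10,R11,R8,R9}
Step 19: commit R11 -> on_hand[A=28 B=22 C=39 D=26] avail[A=28 B=22 C=38 D=19] open={R10,R8,R9}
Step 20: commit R8 -> on_hand[A=28 B=22 C=39 D=25] avail[A=28 B=22 C=38 D=19] open={R10,R9}
Final available[C] = 38

Answer: 38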